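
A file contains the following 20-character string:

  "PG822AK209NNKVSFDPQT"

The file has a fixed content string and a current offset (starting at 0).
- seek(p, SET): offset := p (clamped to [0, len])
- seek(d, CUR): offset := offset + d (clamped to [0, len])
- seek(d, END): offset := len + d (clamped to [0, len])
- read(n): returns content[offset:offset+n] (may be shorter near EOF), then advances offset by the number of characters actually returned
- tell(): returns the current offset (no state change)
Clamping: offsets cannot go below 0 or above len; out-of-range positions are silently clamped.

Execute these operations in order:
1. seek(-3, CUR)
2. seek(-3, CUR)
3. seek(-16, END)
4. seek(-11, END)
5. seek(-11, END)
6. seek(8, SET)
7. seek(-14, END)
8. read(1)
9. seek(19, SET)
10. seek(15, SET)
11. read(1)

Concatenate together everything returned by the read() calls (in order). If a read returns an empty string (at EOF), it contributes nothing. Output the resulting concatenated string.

After 1 (seek(-3, CUR)): offset=0
After 2 (seek(-3, CUR)): offset=0
After 3 (seek(-16, END)): offset=4
After 4 (seek(-11, END)): offset=9
After 5 (seek(-11, END)): offset=9
After 6 (seek(8, SET)): offset=8
After 7 (seek(-14, END)): offset=6
After 8 (read(1)): returned 'K', offset=7
After 9 (seek(19, SET)): offset=19
After 10 (seek(15, SET)): offset=15
After 11 (read(1)): returned 'F', offset=16

Answer: KF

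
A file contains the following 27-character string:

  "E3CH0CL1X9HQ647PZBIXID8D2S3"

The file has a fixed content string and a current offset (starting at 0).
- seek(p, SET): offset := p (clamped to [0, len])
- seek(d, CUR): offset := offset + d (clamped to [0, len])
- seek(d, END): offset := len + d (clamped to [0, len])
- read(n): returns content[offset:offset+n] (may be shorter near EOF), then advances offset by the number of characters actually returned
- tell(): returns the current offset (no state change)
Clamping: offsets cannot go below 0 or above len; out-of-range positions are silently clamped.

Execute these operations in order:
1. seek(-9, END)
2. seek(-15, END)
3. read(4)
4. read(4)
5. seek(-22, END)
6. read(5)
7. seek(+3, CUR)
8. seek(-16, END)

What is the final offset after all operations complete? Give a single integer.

Answer: 11

Derivation:
After 1 (seek(-9, END)): offset=18
After 2 (seek(-15, END)): offset=12
After 3 (read(4)): returned '647P', offset=16
After 4 (read(4)): returned 'ZBIX', offset=20
After 5 (seek(-22, END)): offset=5
After 6 (read(5)): returned 'CL1X9', offset=10
After 7 (seek(+3, CUR)): offset=13
After 8 (seek(-16, END)): offset=11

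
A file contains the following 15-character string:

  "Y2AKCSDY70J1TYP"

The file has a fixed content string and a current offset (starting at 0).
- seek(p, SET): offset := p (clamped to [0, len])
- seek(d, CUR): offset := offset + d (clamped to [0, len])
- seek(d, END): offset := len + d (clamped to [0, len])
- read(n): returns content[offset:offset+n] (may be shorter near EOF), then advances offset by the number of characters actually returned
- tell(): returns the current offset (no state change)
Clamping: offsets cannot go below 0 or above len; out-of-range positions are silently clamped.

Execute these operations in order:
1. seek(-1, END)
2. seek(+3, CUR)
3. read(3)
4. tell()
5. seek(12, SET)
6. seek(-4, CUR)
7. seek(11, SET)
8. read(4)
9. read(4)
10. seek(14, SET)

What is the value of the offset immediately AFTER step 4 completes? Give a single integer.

Answer: 15

Derivation:
After 1 (seek(-1, END)): offset=14
After 2 (seek(+3, CUR)): offset=15
After 3 (read(3)): returned '', offset=15
After 4 (tell()): offset=15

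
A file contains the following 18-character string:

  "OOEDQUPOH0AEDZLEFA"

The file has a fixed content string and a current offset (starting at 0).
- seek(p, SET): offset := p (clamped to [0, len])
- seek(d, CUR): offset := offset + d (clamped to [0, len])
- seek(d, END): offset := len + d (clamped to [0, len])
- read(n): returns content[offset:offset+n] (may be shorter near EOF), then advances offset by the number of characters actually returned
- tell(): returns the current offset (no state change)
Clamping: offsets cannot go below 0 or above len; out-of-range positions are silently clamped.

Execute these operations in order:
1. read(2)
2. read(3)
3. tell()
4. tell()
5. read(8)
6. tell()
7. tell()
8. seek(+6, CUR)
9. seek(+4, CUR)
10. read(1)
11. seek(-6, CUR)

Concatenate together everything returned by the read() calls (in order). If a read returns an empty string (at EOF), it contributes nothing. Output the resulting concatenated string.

Answer: OOEDQUPOH0AED

Derivation:
After 1 (read(2)): returned 'OO', offset=2
After 2 (read(3)): returned 'EDQ', offset=5
After 3 (tell()): offset=5
After 4 (tell()): offset=5
After 5 (read(8)): returned 'UPOH0AED', offset=13
After 6 (tell()): offset=13
After 7 (tell()): offset=13
After 8 (seek(+6, CUR)): offset=18
After 9 (seek(+4, CUR)): offset=18
After 10 (read(1)): returned '', offset=18
After 11 (seek(-6, CUR)): offset=12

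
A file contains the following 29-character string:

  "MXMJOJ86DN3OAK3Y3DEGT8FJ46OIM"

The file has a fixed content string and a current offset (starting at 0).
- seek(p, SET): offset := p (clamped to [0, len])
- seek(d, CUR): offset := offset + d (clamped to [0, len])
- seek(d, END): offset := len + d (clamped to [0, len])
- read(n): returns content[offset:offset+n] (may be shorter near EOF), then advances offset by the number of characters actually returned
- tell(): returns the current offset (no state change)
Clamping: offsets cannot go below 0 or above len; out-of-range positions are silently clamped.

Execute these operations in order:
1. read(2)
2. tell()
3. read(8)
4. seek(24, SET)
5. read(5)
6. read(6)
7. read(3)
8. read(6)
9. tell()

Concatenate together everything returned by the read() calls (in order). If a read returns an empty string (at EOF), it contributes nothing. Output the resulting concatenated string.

After 1 (read(2)): returned 'MX', offset=2
After 2 (tell()): offset=2
After 3 (read(8)): returned 'MJOJ86DN', offset=10
After 4 (seek(24, SET)): offset=24
After 5 (read(5)): returned '46OIM', offset=29
After 6 (read(6)): returned '', offset=29
After 7 (read(3)): returned '', offset=29
After 8 (read(6)): returned '', offset=29
After 9 (tell()): offset=29

Answer: MXMJOJ86DN46OIM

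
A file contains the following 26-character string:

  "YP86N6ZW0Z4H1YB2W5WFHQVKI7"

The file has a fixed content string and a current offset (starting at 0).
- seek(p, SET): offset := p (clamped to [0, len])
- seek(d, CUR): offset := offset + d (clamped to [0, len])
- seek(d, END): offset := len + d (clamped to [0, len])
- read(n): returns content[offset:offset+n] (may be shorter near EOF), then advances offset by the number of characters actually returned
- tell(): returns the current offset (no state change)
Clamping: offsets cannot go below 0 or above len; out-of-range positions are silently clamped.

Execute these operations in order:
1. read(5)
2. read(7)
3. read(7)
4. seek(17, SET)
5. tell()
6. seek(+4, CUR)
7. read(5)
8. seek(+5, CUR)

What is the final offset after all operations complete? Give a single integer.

After 1 (read(5)): returned 'YP86N', offset=5
After 2 (read(7)): returned '6ZW0Z4H', offset=12
After 3 (read(7)): returned '1YB2W5W', offset=19
After 4 (seek(17, SET)): offset=17
After 5 (tell()): offset=17
After 6 (seek(+4, CUR)): offset=21
After 7 (read(5)): returned 'QVKI7', offset=26
After 8 (seek(+5, CUR)): offset=26

Answer: 26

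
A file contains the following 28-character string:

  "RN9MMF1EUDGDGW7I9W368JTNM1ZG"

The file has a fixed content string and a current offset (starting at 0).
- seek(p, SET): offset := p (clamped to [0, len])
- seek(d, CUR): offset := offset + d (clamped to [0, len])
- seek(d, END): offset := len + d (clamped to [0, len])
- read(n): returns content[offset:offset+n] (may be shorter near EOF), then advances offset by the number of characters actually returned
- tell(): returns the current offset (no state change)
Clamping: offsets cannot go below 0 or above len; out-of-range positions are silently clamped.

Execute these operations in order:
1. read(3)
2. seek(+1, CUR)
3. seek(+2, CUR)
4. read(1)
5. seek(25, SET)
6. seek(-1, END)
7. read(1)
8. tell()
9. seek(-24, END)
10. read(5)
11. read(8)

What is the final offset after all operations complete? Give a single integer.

After 1 (read(3)): returned 'RN9', offset=3
After 2 (seek(+1, CUR)): offset=4
After 3 (seek(+2, CUR)): offset=6
After 4 (read(1)): returned '1', offset=7
After 5 (seek(25, SET)): offset=25
After 6 (seek(-1, END)): offset=27
After 7 (read(1)): returned 'G', offset=28
After 8 (tell()): offset=28
After 9 (seek(-24, END)): offset=4
After 10 (read(5)): returned 'MF1EU', offset=9
After 11 (read(8)): returned 'DGDGW7I9', offset=17

Answer: 17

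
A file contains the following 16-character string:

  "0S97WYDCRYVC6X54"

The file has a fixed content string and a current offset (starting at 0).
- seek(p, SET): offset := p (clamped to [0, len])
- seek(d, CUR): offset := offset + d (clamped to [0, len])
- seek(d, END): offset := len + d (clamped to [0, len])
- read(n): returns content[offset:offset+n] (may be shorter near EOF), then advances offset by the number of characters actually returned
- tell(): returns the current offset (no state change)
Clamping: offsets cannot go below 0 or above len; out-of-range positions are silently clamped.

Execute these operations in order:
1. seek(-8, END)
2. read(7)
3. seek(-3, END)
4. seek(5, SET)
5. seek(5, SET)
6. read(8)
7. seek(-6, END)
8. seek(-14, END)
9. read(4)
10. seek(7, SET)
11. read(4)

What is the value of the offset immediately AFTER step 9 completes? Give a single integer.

After 1 (seek(-8, END)): offset=8
After 2 (read(7)): returned 'RYVC6X5', offset=15
After 3 (seek(-3, END)): offset=13
After 4 (seek(5, SET)): offset=5
After 5 (seek(5, SET)): offset=5
After 6 (read(8)): returned 'YDCRYVC6', offset=13
After 7 (seek(-6, END)): offset=10
After 8 (seek(-14, END)): offset=2
After 9 (read(4)): returned '97WY', offset=6

Answer: 6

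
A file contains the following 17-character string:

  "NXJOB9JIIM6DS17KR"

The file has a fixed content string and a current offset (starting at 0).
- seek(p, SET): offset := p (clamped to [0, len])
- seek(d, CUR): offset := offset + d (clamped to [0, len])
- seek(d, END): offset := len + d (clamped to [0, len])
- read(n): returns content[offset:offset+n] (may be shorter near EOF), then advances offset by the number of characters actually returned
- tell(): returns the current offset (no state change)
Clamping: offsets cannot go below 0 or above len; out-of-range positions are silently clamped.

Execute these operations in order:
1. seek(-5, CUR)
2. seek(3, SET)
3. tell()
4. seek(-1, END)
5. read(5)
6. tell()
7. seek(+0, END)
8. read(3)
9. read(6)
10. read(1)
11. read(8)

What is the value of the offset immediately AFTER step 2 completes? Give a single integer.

After 1 (seek(-5, CUR)): offset=0
After 2 (seek(3, SET)): offset=3

Answer: 3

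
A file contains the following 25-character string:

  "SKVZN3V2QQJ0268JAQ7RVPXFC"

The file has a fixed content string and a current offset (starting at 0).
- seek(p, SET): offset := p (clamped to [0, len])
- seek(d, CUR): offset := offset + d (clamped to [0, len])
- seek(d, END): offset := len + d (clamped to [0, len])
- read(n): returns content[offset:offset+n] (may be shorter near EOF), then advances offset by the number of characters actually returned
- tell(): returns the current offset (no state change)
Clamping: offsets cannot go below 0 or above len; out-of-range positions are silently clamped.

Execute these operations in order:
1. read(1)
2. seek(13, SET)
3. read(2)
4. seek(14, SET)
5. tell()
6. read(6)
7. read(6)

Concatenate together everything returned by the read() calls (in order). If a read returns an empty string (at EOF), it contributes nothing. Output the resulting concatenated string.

Answer: S688JAQ7RVPXFC

Derivation:
After 1 (read(1)): returned 'S', offset=1
After 2 (seek(13, SET)): offset=13
After 3 (read(2)): returned '68', offset=15
After 4 (seek(14, SET)): offset=14
After 5 (tell()): offset=14
After 6 (read(6)): returned '8JAQ7R', offset=20
After 7 (read(6)): returned 'VPXFC', offset=25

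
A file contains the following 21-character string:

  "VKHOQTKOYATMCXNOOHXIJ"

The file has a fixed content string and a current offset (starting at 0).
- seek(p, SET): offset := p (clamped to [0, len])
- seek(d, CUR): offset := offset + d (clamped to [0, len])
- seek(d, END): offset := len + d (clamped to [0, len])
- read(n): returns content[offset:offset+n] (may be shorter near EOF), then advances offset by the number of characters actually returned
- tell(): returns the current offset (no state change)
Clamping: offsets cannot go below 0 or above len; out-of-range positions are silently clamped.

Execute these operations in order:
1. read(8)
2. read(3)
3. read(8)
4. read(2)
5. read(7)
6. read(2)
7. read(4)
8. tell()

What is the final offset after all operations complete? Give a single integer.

Answer: 21

Derivation:
After 1 (read(8)): returned 'VKHOQTKO', offset=8
After 2 (read(3)): returned 'YAT', offset=11
After 3 (read(8)): returned 'MCXNOOHX', offset=19
After 4 (read(2)): returned 'IJ', offset=21
After 5 (read(7)): returned '', offset=21
After 6 (read(2)): returned '', offset=21
After 7 (read(4)): returned '', offset=21
After 8 (tell()): offset=21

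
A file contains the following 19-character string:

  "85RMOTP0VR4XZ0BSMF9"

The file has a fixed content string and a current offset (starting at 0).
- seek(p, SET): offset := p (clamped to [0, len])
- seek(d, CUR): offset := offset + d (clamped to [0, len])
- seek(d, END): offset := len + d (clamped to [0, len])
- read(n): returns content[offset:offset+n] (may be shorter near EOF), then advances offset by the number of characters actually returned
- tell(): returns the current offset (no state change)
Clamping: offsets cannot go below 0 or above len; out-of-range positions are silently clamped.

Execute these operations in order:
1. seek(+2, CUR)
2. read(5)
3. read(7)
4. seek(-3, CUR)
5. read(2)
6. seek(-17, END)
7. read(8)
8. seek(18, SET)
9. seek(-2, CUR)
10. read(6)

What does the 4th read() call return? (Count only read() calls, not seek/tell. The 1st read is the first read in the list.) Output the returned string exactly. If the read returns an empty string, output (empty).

After 1 (seek(+2, CUR)): offset=2
After 2 (read(5)): returned 'RMOTP', offset=7
After 3 (read(7)): returned '0VR4XZ0', offset=14
After 4 (seek(-3, CUR)): offset=11
After 5 (read(2)): returned 'XZ', offset=13
After 6 (seek(-17, END)): offset=2
After 7 (read(8)): returned 'RMOTP0VR', offset=10
After 8 (seek(18, SET)): offset=18
After 9 (seek(-2, CUR)): offset=16
After 10 (read(6)): returned 'MF9', offset=19

Answer: RMOTP0VR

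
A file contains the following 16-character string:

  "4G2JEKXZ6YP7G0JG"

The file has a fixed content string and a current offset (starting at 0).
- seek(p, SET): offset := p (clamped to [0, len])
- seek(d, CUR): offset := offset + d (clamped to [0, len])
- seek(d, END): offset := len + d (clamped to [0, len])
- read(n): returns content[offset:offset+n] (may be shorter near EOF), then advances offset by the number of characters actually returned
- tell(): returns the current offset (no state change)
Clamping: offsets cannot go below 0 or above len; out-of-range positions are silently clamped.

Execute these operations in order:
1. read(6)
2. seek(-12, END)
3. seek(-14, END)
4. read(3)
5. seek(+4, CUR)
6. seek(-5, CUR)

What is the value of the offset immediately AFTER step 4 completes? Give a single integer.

Answer: 5

Derivation:
After 1 (read(6)): returned '4G2JEK', offset=6
After 2 (seek(-12, END)): offset=4
After 3 (seek(-14, END)): offset=2
After 4 (read(3)): returned '2JE', offset=5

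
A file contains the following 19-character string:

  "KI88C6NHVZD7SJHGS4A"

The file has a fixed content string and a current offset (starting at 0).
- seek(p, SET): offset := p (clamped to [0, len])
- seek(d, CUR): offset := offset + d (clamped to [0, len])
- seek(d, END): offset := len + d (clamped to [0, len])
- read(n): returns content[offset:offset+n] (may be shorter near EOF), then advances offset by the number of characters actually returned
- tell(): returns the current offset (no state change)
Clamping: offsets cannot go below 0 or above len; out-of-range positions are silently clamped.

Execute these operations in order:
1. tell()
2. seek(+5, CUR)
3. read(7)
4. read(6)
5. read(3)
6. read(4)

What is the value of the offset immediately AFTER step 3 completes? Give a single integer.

Answer: 12

Derivation:
After 1 (tell()): offset=0
After 2 (seek(+5, CUR)): offset=5
After 3 (read(7)): returned '6NHVZD7', offset=12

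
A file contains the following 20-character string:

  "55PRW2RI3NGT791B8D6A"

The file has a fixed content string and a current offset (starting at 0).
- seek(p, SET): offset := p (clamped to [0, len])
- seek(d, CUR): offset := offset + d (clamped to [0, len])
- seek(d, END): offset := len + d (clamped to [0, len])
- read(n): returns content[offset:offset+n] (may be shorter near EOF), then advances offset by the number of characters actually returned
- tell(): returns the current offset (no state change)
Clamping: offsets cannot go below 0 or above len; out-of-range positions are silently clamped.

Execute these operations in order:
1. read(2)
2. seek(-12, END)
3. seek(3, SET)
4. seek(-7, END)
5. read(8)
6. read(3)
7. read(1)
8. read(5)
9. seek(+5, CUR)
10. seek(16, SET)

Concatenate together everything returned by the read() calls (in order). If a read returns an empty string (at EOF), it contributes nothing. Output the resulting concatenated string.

After 1 (read(2)): returned '55', offset=2
After 2 (seek(-12, END)): offset=8
After 3 (seek(3, SET)): offset=3
After 4 (seek(-7, END)): offset=13
After 5 (read(8)): returned '91B8D6A', offset=20
After 6 (read(3)): returned '', offset=20
After 7 (read(1)): returned '', offset=20
After 8 (read(5)): returned '', offset=20
After 9 (seek(+5, CUR)): offset=20
After 10 (seek(16, SET)): offset=16

Answer: 5591B8D6A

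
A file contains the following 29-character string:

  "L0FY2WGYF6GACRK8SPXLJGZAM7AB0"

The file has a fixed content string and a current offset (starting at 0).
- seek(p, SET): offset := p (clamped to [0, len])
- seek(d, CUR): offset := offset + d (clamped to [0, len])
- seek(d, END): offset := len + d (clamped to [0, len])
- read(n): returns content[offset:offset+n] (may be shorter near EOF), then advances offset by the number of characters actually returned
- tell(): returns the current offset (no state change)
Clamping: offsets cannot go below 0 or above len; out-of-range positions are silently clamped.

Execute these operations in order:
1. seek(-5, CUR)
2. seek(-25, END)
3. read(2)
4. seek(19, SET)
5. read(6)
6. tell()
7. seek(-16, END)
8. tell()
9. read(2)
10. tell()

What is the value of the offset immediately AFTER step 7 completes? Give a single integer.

After 1 (seek(-5, CUR)): offset=0
After 2 (seek(-25, END)): offset=4
After 3 (read(2)): returned '2W', offset=6
After 4 (seek(19, SET)): offset=19
After 5 (read(6)): returned 'LJGZAM', offset=25
After 6 (tell()): offset=25
After 7 (seek(-16, END)): offset=13

Answer: 13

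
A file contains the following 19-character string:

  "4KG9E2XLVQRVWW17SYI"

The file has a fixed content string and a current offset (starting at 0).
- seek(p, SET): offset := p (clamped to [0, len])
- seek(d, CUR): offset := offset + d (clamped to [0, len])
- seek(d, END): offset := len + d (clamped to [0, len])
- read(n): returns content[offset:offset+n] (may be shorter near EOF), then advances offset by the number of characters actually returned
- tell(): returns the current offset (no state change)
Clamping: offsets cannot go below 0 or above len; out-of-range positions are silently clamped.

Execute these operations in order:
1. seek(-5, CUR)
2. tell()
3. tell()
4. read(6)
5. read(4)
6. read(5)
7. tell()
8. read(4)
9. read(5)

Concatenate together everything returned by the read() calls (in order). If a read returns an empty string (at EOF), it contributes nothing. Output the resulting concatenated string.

After 1 (seek(-5, CUR)): offset=0
After 2 (tell()): offset=0
After 3 (tell()): offset=0
After 4 (read(6)): returned '4KG9E2', offset=6
After 5 (read(4)): returned 'XLVQ', offset=10
After 6 (read(5)): returned 'RVWW1', offset=15
After 7 (tell()): offset=15
After 8 (read(4)): returned '7SYI', offset=19
After 9 (read(5)): returned '', offset=19

Answer: 4KG9E2XLVQRVWW17SYI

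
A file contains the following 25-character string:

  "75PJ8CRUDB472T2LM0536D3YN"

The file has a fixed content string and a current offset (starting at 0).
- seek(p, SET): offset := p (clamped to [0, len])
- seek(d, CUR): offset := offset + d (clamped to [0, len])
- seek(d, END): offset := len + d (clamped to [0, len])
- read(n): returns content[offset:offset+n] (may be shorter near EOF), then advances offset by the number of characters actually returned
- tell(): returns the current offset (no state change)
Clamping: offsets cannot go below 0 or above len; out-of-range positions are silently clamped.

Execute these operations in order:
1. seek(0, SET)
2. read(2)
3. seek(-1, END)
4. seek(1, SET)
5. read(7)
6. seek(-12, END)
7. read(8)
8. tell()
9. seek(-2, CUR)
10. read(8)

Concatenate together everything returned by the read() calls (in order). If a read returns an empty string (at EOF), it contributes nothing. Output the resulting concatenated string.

After 1 (seek(0, SET)): offset=0
After 2 (read(2)): returned '75', offset=2
After 3 (seek(-1, END)): offset=24
After 4 (seek(1, SET)): offset=1
After 5 (read(7)): returned '5PJ8CRU', offset=8
After 6 (seek(-12, END)): offset=13
After 7 (read(8)): returned 'T2LM0536', offset=21
After 8 (tell()): offset=21
After 9 (seek(-2, CUR)): offset=19
After 10 (read(8)): returned '36D3YN', offset=25

Answer: 755PJ8CRUT2LM053636D3YN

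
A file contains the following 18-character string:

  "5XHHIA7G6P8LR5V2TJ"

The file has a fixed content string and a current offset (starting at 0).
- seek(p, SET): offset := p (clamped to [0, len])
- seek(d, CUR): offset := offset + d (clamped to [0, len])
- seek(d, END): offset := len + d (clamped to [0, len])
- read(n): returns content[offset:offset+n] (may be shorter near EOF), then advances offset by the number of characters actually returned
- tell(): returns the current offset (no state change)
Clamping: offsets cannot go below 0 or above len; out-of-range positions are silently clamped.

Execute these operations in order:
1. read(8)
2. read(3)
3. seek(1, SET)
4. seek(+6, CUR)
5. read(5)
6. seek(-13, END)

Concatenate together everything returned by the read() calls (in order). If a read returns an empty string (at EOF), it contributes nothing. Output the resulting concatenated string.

After 1 (read(8)): returned '5XHHIA7G', offset=8
After 2 (read(3)): returned '6P8', offset=11
After 3 (seek(1, SET)): offset=1
After 4 (seek(+6, CUR)): offset=7
After 5 (read(5)): returned 'G6P8L', offset=12
After 6 (seek(-13, END)): offset=5

Answer: 5XHHIA7G6P8G6P8L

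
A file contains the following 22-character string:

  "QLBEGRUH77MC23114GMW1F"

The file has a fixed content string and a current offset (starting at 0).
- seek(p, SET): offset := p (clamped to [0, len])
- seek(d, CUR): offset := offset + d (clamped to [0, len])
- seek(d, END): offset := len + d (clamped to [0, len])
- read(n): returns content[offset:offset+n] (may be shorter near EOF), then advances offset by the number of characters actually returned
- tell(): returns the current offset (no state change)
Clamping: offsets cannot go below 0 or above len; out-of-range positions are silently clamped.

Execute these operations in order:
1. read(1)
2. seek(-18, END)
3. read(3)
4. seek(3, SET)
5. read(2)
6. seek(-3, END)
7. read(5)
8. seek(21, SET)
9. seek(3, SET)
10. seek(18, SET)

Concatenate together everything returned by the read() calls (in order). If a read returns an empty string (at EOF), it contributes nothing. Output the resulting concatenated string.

After 1 (read(1)): returned 'Q', offset=1
After 2 (seek(-18, END)): offset=4
After 3 (read(3)): returned 'GRU', offset=7
After 4 (seek(3, SET)): offset=3
After 5 (read(2)): returned 'EG', offset=5
After 6 (seek(-3, END)): offset=19
After 7 (read(5)): returned 'W1F', offset=22
After 8 (seek(21, SET)): offset=21
After 9 (seek(3, SET)): offset=3
After 10 (seek(18, SET)): offset=18

Answer: QGRUEGW1F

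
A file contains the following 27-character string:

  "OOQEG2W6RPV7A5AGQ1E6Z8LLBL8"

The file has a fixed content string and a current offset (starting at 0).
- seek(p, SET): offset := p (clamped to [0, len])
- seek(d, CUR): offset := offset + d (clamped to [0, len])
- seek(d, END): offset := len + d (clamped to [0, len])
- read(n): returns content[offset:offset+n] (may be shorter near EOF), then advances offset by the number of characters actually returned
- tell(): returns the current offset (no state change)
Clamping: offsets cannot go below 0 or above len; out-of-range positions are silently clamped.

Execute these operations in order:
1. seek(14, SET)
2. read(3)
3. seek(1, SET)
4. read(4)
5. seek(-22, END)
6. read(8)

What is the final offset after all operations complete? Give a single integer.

Answer: 13

Derivation:
After 1 (seek(14, SET)): offset=14
After 2 (read(3)): returned 'AGQ', offset=17
After 3 (seek(1, SET)): offset=1
After 4 (read(4)): returned 'OQEG', offset=5
After 5 (seek(-22, END)): offset=5
After 6 (read(8)): returned '2W6RPV7A', offset=13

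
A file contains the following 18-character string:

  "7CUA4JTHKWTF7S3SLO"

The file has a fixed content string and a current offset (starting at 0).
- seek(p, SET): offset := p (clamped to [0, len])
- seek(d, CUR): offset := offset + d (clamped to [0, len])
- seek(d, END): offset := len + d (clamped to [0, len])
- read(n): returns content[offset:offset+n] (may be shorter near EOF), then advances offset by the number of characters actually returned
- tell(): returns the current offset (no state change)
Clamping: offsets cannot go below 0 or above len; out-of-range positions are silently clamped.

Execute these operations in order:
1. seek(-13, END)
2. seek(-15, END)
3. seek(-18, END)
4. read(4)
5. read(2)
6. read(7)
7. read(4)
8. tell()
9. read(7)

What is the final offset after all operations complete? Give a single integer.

After 1 (seek(-13, END)): offset=5
After 2 (seek(-15, END)): offset=3
After 3 (seek(-18, END)): offset=0
After 4 (read(4)): returned '7CUA', offset=4
After 5 (read(2)): returned '4J', offset=6
After 6 (read(7)): returned 'THKWTF7', offset=13
After 7 (read(4)): returned 'S3SL', offset=17
After 8 (tell()): offset=17
After 9 (read(7)): returned 'O', offset=18

Answer: 18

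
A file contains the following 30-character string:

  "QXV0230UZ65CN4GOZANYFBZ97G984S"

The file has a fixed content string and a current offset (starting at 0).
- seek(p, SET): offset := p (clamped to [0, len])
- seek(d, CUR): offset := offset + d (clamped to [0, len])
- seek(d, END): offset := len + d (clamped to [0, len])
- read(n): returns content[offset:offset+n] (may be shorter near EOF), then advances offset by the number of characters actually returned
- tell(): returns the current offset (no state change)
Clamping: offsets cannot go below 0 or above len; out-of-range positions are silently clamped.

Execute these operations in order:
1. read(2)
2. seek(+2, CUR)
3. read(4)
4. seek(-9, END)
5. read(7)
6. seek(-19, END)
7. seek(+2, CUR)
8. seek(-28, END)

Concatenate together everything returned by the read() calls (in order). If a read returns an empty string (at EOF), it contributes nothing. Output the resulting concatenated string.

Answer: QX230UBZ97G98

Derivation:
After 1 (read(2)): returned 'QX', offset=2
After 2 (seek(+2, CUR)): offset=4
After 3 (read(4)): returned '230U', offset=8
After 4 (seek(-9, END)): offset=21
After 5 (read(7)): returned 'BZ97G98', offset=28
After 6 (seek(-19, END)): offset=11
After 7 (seek(+2, CUR)): offset=13
After 8 (seek(-28, END)): offset=2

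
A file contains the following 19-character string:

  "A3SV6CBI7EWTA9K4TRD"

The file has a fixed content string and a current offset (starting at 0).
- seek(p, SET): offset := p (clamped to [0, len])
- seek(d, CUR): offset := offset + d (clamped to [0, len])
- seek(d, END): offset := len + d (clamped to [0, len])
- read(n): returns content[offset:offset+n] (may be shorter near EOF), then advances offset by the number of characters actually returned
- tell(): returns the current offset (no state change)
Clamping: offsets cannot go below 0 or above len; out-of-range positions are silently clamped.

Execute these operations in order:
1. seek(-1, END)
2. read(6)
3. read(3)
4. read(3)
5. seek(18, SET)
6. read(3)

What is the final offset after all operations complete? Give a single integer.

Answer: 19

Derivation:
After 1 (seek(-1, END)): offset=18
After 2 (read(6)): returned 'D', offset=19
After 3 (read(3)): returned '', offset=19
After 4 (read(3)): returned '', offset=19
After 5 (seek(18, SET)): offset=18
After 6 (read(3)): returned 'D', offset=19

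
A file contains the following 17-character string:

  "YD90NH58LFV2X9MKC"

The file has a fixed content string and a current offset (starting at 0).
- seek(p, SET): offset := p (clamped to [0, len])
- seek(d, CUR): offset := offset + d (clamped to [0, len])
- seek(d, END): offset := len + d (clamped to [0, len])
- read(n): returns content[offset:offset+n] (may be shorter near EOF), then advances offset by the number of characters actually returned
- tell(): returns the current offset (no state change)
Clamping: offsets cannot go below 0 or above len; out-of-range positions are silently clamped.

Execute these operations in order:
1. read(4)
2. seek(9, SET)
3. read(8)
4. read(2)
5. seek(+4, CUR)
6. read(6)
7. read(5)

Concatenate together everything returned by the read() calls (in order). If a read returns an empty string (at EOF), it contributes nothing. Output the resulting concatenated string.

After 1 (read(4)): returned 'YD90', offset=4
After 2 (seek(9, SET)): offset=9
After 3 (read(8)): returned 'FV2X9MKC', offset=17
After 4 (read(2)): returned '', offset=17
After 5 (seek(+4, CUR)): offset=17
After 6 (read(6)): returned '', offset=17
After 7 (read(5)): returned '', offset=17

Answer: YD90FV2X9MKC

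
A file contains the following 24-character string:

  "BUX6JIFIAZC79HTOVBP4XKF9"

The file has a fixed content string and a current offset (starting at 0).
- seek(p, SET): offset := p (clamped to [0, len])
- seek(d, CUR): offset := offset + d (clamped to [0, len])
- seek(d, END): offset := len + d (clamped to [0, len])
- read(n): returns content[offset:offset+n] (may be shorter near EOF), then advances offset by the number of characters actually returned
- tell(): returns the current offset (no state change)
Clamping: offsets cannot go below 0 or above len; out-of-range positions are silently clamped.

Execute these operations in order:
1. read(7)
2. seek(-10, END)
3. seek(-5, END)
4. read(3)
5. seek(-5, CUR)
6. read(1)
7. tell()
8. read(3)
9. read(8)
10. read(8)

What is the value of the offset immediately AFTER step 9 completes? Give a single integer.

Answer: 24

Derivation:
After 1 (read(7)): returned 'BUX6JIF', offset=7
After 2 (seek(-10, END)): offset=14
After 3 (seek(-5, END)): offset=19
After 4 (read(3)): returned '4XK', offset=22
After 5 (seek(-5, CUR)): offset=17
After 6 (read(1)): returned 'B', offset=18
After 7 (tell()): offset=18
After 8 (read(3)): returned 'P4X', offset=21
After 9 (read(8)): returned 'KF9', offset=24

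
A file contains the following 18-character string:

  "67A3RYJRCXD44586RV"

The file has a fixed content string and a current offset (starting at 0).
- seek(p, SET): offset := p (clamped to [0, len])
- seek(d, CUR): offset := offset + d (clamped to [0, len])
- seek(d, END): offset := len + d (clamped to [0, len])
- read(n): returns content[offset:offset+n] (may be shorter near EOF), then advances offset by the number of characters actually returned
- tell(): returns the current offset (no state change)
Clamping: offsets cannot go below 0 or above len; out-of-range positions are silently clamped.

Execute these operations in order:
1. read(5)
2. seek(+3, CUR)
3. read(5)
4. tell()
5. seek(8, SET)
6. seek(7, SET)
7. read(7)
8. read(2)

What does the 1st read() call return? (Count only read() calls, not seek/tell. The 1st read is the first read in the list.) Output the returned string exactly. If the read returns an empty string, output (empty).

Answer: 67A3R

Derivation:
After 1 (read(5)): returned '67A3R', offset=5
After 2 (seek(+3, CUR)): offset=8
After 3 (read(5)): returned 'CXD44', offset=13
After 4 (tell()): offset=13
After 5 (seek(8, SET)): offset=8
After 6 (seek(7, SET)): offset=7
After 7 (read(7)): returned 'RCXD445', offset=14
After 8 (read(2)): returned '86', offset=16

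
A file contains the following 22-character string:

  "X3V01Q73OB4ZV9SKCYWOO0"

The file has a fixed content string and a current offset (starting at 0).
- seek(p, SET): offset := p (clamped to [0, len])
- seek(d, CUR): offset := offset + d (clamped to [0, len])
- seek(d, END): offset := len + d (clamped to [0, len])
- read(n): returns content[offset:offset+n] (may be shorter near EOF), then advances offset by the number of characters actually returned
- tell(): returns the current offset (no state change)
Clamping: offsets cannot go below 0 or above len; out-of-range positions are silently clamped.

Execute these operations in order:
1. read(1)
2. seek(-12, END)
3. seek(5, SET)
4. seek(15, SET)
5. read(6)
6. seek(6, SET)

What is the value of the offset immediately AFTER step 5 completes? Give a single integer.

After 1 (read(1)): returned 'X', offset=1
After 2 (seek(-12, END)): offset=10
After 3 (seek(5, SET)): offset=5
After 4 (seek(15, SET)): offset=15
After 5 (read(6)): returned 'KCYWOO', offset=21

Answer: 21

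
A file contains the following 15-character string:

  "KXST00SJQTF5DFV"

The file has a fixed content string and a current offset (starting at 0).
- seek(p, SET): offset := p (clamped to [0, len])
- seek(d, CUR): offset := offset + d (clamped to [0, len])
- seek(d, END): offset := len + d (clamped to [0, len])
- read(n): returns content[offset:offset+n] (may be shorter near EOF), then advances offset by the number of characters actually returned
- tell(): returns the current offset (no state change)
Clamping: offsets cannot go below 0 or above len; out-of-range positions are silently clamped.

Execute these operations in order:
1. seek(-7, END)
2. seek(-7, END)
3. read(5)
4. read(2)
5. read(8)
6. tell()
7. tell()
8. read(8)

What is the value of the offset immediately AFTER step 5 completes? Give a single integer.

After 1 (seek(-7, END)): offset=8
After 2 (seek(-7, END)): offset=8
After 3 (read(5)): returned 'QTF5D', offset=13
After 4 (read(2)): returned 'FV', offset=15
After 5 (read(8)): returned '', offset=15

Answer: 15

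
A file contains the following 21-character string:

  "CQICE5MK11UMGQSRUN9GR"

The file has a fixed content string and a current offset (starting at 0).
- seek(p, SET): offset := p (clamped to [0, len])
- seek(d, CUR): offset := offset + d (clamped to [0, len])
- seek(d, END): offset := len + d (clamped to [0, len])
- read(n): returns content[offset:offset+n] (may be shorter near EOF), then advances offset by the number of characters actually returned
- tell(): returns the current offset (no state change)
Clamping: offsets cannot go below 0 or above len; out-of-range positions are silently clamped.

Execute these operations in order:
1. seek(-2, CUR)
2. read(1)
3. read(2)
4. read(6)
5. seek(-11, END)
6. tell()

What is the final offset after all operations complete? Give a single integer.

After 1 (seek(-2, CUR)): offset=0
After 2 (read(1)): returned 'C', offset=1
After 3 (read(2)): returned 'QI', offset=3
After 4 (read(6)): returned 'CE5MK1', offset=9
After 5 (seek(-11, END)): offset=10
After 6 (tell()): offset=10

Answer: 10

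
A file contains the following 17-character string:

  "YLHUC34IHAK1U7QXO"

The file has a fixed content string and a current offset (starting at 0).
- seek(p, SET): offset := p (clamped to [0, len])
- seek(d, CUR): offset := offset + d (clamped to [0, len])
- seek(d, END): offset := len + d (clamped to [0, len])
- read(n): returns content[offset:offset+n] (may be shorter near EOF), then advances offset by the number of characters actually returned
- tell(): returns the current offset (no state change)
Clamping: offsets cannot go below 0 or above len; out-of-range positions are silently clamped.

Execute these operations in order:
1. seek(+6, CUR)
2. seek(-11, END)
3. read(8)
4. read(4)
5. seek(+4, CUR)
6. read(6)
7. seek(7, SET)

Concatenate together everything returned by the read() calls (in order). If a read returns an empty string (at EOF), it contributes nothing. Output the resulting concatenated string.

Answer: 4IHAK1U7QXO

Derivation:
After 1 (seek(+6, CUR)): offset=6
After 2 (seek(-11, END)): offset=6
After 3 (read(8)): returned '4IHAK1U7', offset=14
After 4 (read(4)): returned 'QXO', offset=17
After 5 (seek(+4, CUR)): offset=17
After 6 (read(6)): returned '', offset=17
After 7 (seek(7, SET)): offset=7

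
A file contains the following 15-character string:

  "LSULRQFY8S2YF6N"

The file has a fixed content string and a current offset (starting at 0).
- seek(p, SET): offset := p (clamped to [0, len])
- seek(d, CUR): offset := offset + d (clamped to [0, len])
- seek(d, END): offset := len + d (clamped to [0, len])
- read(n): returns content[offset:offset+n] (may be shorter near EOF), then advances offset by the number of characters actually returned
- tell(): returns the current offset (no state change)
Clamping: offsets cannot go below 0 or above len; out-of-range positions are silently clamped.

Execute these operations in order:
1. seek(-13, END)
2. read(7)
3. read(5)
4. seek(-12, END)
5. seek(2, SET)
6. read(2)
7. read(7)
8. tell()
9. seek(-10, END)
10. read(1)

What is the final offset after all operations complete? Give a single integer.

Answer: 6

Derivation:
After 1 (seek(-13, END)): offset=2
After 2 (read(7)): returned 'ULRQFY8', offset=9
After 3 (read(5)): returned 'S2YF6', offset=14
After 4 (seek(-12, END)): offset=3
After 5 (seek(2, SET)): offset=2
After 6 (read(2)): returned 'UL', offset=4
After 7 (read(7)): returned 'RQFY8S2', offset=11
After 8 (tell()): offset=11
After 9 (seek(-10, END)): offset=5
After 10 (read(1)): returned 'Q', offset=6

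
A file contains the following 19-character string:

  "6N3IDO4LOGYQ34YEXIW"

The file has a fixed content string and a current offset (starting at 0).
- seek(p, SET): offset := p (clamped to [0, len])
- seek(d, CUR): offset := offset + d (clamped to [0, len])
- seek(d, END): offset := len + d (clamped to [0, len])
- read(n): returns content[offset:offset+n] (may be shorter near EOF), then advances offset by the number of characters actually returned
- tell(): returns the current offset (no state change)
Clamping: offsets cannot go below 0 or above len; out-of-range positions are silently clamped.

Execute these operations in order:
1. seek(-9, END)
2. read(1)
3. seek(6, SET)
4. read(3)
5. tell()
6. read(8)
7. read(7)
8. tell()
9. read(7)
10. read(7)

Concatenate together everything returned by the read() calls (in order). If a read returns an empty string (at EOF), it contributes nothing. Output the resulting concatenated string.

After 1 (seek(-9, END)): offset=10
After 2 (read(1)): returned 'Y', offset=11
After 3 (seek(6, SET)): offset=6
After 4 (read(3)): returned '4LO', offset=9
After 5 (tell()): offset=9
After 6 (read(8)): returned 'GYQ34YEX', offset=17
After 7 (read(7)): returned 'IW', offset=19
After 8 (tell()): offset=19
After 9 (read(7)): returned '', offset=19
After 10 (read(7)): returned '', offset=19

Answer: Y4LOGYQ34YEXIW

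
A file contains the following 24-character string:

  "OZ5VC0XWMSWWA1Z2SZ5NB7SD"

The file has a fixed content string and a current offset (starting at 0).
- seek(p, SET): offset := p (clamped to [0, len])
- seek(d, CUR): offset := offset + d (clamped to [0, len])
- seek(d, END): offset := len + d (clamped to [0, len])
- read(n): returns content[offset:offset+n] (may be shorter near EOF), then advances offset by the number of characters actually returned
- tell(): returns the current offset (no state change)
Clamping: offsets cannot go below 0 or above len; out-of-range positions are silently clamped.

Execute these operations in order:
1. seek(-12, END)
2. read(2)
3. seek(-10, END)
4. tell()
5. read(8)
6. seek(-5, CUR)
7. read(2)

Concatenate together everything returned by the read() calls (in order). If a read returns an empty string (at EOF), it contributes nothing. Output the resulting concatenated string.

Answer: A1Z2SZ5NB7Z5

Derivation:
After 1 (seek(-12, END)): offset=12
After 2 (read(2)): returned 'A1', offset=14
After 3 (seek(-10, END)): offset=14
After 4 (tell()): offset=14
After 5 (read(8)): returned 'Z2SZ5NB7', offset=22
After 6 (seek(-5, CUR)): offset=17
After 7 (read(2)): returned 'Z5', offset=19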